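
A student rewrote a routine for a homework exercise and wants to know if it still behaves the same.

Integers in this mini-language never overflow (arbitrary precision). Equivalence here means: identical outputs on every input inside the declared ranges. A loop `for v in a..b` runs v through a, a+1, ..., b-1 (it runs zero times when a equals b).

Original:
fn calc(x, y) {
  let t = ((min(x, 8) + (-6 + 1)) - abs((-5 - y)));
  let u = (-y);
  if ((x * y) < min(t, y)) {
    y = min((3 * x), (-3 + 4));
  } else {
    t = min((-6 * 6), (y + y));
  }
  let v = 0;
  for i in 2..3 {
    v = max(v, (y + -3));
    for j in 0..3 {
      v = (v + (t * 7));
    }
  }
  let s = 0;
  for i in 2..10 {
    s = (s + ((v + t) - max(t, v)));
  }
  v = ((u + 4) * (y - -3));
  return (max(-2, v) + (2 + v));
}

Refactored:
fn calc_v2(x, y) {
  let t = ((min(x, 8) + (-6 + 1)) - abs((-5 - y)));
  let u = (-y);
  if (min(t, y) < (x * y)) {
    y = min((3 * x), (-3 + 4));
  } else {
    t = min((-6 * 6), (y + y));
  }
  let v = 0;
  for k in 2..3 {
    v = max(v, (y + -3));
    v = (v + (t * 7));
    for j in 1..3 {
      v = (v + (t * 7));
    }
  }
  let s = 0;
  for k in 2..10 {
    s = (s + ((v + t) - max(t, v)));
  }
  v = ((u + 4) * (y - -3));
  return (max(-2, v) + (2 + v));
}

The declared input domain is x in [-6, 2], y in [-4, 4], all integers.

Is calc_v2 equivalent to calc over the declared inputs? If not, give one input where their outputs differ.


x=-6, y=-4 yields -8 from calc but -120 from calc_v2.
verdict: not equivalent; witness: x=-6, y=-4


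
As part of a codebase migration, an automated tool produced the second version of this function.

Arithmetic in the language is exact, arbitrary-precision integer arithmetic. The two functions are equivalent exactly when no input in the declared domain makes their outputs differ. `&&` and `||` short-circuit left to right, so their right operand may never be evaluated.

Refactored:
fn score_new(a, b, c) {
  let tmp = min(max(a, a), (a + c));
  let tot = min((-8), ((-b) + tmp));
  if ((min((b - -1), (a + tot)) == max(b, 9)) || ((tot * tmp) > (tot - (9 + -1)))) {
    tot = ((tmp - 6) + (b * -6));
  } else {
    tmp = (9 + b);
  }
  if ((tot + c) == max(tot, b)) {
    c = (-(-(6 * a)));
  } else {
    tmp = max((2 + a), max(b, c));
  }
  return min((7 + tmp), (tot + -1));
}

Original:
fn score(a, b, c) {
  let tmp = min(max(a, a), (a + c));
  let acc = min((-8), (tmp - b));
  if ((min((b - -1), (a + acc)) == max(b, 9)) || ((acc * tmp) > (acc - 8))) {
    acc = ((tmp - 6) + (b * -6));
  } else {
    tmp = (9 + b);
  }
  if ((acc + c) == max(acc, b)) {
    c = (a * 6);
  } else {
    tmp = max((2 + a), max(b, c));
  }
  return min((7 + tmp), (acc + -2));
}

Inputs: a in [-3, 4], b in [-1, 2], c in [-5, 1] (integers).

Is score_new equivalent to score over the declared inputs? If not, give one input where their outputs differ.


Not equivalent: a=-3, b=-1, c=-5 separates them (-10 vs -9).
score: tmp=-8, then acc=-8, then ((min((b - -1), (a + acc)) == max(b, 9)) || ((acc * tmp) > (acc - 8))) is true, then acc=-8, then ((acc + c) == max(acc, b)) is false, then tmp=-1, then returns -10
score_new: tmp=-8, then tot=-8, then ((min((b - -1), (a + tot)) == max(b, 9)) || ((tot * tmp) > (tot - (9 + -1)))) is true, then tot=-8, then ((tot + c) == max(tot, b)) is false, then tmp=-1, then returns -9
verdict: not equivalent; witness: a=-3, b=-1, c=-5


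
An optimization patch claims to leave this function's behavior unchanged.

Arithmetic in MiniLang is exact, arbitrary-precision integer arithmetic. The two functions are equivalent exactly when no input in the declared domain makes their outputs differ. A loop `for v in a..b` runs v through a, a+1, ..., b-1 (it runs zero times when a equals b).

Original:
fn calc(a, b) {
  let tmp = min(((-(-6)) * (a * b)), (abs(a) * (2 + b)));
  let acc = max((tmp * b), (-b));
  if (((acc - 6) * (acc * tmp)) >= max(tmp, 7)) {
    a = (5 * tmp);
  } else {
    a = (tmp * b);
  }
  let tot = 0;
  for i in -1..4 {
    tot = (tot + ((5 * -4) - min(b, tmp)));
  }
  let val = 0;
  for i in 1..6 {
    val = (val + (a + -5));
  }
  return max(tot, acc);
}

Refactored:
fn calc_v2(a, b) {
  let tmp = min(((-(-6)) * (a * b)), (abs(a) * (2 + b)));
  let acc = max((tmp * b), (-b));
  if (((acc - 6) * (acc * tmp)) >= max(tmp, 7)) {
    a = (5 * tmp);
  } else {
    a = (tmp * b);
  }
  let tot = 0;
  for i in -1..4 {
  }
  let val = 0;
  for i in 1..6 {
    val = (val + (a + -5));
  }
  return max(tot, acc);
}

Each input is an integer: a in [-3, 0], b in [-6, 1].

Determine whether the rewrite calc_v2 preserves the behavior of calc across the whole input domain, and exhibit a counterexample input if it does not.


Run the pair on a=-3, b=1.
calc: tmp=-18, then acc=-1, then (((acc - 6) * (acc * tmp)) >= max(tmp, 7)) is false, then a=-18, then tot=0, then (i=-1), then tot=-2, then (i=0), then tot=-4, then (i=1), then tot=-6, then (i=2), then tot=-8, then (i=3), then tot=-10, then val=0, then (i=1), then val=-23, then (i=2), then val=-46, then (i=3), then val=-69, then (i=4), then val=-92, then (i=5), then val=-115, then returns -1
calc_v2: tmp=-18, then acc=-1, then (((acc - 6) * (acc * tmp)) >= max(tmp, 7)) is false, then a=-18, then tot=0, then (i=-1), then (i=0), then (i=1), then (i=2), then (i=3), then val=0, then (i=1), then val=-23, then (i=2), then val=-46, then (i=3), then val=-69, then (i=4), then val=-92, then (i=5), then val=-115, then returns 0
-1 vs 0 — the two versions disagree here.
verdict: not equivalent; witness: a=-3, b=1


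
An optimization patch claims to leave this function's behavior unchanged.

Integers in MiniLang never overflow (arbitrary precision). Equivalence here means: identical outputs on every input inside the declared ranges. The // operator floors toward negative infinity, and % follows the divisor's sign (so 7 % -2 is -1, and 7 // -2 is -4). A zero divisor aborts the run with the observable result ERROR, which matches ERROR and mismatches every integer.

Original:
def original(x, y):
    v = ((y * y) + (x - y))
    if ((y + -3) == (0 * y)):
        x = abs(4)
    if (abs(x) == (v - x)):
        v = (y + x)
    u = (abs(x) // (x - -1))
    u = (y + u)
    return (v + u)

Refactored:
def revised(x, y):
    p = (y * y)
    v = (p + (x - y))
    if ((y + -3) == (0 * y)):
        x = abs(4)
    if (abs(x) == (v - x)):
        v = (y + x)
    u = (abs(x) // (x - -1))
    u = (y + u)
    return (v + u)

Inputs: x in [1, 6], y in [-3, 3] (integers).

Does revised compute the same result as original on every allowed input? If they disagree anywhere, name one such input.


Comparing the listings, the differences include: statement counts differ; also local variable names differ.
As a probe, take x=1, y=-3: original runs v := 13 | ((y + -3) == (0 * y)): false | (abs(x) == (v - x)): false | u := 0 | u := -3 | result 10; revised runs p := 9 | v := 13 | ((y + -3) == (0 * y)): false | (abs(x) == (v - x)): false | u := 0 | u := -3 | result 10; both end at 10.
An exhaustive pass over the 42 declared inputs shows identical outputs.
verdict: equivalent


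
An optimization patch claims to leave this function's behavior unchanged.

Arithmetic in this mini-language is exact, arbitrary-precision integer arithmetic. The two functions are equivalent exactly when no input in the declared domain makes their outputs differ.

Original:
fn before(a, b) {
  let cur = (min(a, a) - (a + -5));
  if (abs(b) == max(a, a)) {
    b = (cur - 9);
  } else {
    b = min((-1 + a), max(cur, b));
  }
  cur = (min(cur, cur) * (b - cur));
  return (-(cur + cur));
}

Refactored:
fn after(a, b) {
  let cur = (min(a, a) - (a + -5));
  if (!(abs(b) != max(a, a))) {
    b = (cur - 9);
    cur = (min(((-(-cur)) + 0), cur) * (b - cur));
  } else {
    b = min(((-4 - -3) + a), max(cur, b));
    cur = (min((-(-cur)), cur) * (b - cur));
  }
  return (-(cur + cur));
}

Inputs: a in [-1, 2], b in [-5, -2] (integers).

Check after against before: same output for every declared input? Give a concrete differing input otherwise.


This is a faithful refactor — min/max/abs usage differs, boolean connective usage differs, statement counts differ, constant usage differs, arithmetic usage differs, comparison usage differs, but the computed results match everywhere.
Tracing a=0, b=-3: before: cur=5, then (abs(b) == max(a, a)) is false, then b=-1, then cur=-30, then returns 60 | after: cur=5, then (!(abs(b) != max(a, a))) is false, then b=-1, then cur=-30, then returns 60 — matching result 60.
An exhaustive pass over the 16 declared inputs shows identical outputs.
verdict: equivalent


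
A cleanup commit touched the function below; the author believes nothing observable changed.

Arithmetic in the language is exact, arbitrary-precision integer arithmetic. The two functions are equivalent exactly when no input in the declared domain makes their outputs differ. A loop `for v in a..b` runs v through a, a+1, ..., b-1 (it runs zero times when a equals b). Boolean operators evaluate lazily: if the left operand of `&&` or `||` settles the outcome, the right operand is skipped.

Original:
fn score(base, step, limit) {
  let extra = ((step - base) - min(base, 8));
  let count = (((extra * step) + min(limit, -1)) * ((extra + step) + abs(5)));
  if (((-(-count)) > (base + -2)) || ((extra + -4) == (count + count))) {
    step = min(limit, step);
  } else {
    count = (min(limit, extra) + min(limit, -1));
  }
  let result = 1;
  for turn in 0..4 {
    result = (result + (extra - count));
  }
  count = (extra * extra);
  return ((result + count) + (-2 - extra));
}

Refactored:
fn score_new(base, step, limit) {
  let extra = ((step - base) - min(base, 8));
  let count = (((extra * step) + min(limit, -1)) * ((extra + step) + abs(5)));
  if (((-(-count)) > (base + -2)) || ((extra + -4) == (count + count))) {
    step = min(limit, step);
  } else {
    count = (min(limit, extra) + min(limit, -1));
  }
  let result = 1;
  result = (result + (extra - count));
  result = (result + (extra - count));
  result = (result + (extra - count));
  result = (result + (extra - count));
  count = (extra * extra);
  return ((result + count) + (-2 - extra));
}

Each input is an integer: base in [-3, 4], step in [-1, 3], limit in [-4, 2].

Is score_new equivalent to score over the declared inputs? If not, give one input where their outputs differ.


Behavior is preserved: although arithmetic usage differs, plus statement counts differ, plus local variable names differ, plus loop structure differs, the outputs never diverge.
Spot check at base=-3, step=-1, limit=-3 — score: extra = 5; count = -72; (((-(-count)) > (base + -2)) || ((extra + -4) == (count + count))) -> false; count = -6; result = 1; [turn=0]; result = 12; [turn=1]; result = 23; [turn=2]; result = 34; [turn=3]; result = 45; count = 25; return 63. score_new: extra = 5; count = -72; (((-(-count)) > (base + -2)) || ((extra + -4) == (count + count))) -> false; count = -6; result = 1; result = 12; result = 23; result = 34; result = 45; count = 25; return 63. Both give 63.
Checked all 280 inputs in the declared domain: the outputs agree on every one.
verdict: equivalent


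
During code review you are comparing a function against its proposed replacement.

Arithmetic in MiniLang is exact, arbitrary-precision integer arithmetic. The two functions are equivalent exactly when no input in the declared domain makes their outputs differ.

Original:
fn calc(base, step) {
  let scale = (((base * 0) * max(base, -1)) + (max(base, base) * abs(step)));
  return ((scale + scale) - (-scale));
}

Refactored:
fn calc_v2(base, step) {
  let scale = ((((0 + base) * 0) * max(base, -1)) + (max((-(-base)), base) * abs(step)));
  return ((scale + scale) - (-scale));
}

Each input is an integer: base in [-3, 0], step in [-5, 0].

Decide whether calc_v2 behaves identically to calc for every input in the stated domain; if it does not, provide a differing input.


Equivalent — the differences include arithmetic usage differs; and constant usage differs, yet no declared input distinguishes the two.
Spot check at base=-3, step=0 — calc: scale = 0; return 0. calc_v2: scale = 0; return 0. Both give 0.
Sweeping the whole domain (24 inputs) finds no disagreement.
verdict: equivalent


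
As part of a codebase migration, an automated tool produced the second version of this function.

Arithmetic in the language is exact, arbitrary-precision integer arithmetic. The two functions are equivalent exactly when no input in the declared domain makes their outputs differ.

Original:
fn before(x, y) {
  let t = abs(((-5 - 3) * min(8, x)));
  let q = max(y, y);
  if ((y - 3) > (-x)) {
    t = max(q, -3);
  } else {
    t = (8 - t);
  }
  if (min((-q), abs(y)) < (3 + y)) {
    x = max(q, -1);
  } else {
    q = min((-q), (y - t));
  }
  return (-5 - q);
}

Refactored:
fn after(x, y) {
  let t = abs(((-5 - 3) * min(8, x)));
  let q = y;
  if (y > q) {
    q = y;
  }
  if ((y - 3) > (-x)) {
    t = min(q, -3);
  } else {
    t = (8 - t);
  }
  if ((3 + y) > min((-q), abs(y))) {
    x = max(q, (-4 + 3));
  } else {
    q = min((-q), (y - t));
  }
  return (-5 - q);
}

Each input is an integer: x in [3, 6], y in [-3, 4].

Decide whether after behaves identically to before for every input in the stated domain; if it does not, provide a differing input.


Consider the input x=6, y=-2.
before: t becomes 48; next q becomes -2; next ((y - 3) > (-x)) evaluates to true; next t becomes -2; next (min((-q), abs(y)) < (3 + y)) evaluates to false; next q becomes 0; next final value -5
after: t becomes 48; next q becomes -2; next (y > q) evaluates to false; next ((y - 3) > (-x)) evaluates to true; next t becomes -3; next ((3 + y) > min((-q), abs(y))) evaluates to false; next q becomes 1; next final value -6
-5 vs -6 — the two versions disagree here.
verdict: not equivalent; witness: x=6, y=-2


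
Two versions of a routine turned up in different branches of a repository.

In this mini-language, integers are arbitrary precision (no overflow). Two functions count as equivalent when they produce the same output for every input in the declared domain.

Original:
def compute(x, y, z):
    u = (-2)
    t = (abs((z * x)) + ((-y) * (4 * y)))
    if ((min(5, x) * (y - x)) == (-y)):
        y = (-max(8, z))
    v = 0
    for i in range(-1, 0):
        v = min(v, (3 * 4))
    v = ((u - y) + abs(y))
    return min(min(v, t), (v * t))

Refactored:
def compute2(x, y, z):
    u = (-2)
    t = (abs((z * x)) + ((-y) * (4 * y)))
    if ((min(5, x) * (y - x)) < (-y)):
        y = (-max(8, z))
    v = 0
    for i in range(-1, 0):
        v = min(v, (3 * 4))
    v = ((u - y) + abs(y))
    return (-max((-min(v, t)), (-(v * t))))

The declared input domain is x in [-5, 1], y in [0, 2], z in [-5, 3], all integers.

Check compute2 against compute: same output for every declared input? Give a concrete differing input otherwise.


Consider the input x=-5, y=0, z=-5.
compute: u = -2; t = 25; ((min(5, x) * (y - x)) == (-y)) -> false; v = 0; [i=-1]; v = 0; v = -2; return -50
compute2: u = -2; t = 25; ((min(5, x) * (y - x)) < (-y)) -> true; y = -8; v = 0; [i=-1]; v = 0; v = 14; return 14
-50 vs 14 — the two versions disagree here.
verdict: not equivalent; witness: x=-5, y=0, z=-5


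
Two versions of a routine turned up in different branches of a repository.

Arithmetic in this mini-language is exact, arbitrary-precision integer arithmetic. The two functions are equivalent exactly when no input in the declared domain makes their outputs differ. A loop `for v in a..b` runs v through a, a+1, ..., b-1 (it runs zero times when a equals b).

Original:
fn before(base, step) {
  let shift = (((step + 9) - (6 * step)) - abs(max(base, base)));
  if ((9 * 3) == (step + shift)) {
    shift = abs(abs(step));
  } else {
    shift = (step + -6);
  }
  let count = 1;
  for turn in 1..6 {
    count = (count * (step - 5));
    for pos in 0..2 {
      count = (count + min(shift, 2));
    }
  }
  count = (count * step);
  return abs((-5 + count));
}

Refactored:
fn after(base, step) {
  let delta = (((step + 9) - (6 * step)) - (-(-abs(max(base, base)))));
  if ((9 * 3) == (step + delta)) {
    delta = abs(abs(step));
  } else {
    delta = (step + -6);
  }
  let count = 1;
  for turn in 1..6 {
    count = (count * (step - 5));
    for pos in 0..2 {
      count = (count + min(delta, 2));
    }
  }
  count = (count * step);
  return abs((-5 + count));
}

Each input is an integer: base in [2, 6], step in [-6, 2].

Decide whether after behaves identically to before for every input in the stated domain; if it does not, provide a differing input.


Reading the diff, among the changes: local variable names differ.
One worked example (base=5, step=-1) — before: shift = 9; ((9 * 3) == (step + shift)) -> false; shift = -7; count = 1; [turn=1]; count = -6; [pos=0]; count = -13; [pos=1]; count = -20; [turn=2]; count = 120; [pos=0]; count = 113; [pos=1]; count = 106; [turn=3]; count = -636; [pos=0]; count = -643; [pos=1]; count = -650; [turn=4]; count = 3900; [pos=0]; count = 3893; [pos=1]; count = 3886; [turn=5]; count = -23316; [pos=0]; count = -23323; [pos=1]; count = -23330; count = 23330; return 23325; after: delta = 9; ((9 * 3) == (step + delta)) -> false; delta = -7; count = 1; [turn=1]; count = -6; [pos=0]; count = -13; [pos=1]; count = -20; [turn=2]; count = 120; [pos=0]; count = 113; [pos=1]; count = 106; [turn=3]; count = -636; [pos=0]; count = -643; [pos=1]; count = -650; [turn=4]; count = 3900; [pos=0]; count = 3893; [pos=1]; count = 3886; [turn=5]; count = -23316; [pos=0]; count = -23323; [pos=1]; count = -23330; count = 23330; return 23325; agreement on 23325.
Sweeping the whole domain (45 inputs) finds no disagreement.
verdict: equivalent


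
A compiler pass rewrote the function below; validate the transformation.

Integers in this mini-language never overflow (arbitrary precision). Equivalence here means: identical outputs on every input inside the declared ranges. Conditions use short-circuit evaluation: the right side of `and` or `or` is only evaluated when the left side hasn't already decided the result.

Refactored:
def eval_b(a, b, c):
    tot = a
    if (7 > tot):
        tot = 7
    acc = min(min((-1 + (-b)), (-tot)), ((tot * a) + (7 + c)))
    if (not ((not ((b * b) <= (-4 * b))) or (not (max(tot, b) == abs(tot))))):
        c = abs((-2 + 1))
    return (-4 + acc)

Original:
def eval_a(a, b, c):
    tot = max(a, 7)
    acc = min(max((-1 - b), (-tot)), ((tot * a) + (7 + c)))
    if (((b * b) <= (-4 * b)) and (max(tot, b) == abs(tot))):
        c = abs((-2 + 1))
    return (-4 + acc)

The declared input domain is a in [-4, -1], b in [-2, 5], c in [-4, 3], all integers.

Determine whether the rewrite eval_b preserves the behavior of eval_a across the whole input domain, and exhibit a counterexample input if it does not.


Try a=-2, b=-2, c=1.
eval_a: tot becomes 7; next acc becomes -6; next (((b * b) <= (-4 * b)) and (max(tot, b) == abs(tot))) evaluates to true; next c becomes 1; next final value -10
eval_b: tot becomes -2; next (7 > tot) evaluates to true; next tot becomes 7; next acc becomes -7; next (not ((not ((b * b) <= (-4 * b))) or (not (max(tot, b) == abs(tot))))) evaluates to true; next c becomes 1; next final value -11
-10 != -11, so the rewrite changes behavior.
verdict: not equivalent; witness: a=-2, b=-2, c=1


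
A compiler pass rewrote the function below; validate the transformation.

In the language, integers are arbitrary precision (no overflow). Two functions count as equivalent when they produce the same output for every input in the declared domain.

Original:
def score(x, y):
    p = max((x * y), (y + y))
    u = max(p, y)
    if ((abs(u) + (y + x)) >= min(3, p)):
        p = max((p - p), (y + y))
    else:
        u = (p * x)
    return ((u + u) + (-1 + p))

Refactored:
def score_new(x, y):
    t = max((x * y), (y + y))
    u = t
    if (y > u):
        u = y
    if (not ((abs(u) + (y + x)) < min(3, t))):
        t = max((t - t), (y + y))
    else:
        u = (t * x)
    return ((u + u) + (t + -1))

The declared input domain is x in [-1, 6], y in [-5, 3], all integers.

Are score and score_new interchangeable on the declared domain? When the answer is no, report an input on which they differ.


Equivalent — the differences include branching structure differs; and boolean connective usage differs; and comparison usage differs; and local variable names differ; and statement counts differ; and min/max/abs usage differs, yet no declared input distinguishes the two.
Spot check at x=2, y=-1 — score: p := -2 | u := -1 | ((abs(u) + (y + x)) >= min(3, p)): true | p := 0 | result -3. score_new: t := -2 | u := -2 | (y > u): true | u := -1 | (not ((abs(u) + (y + x)) < min(3, t))): true | t := 0 | result -3. Both give -3.
Checked all 72 inputs in the declared domain: the outputs agree on every one.
verdict: equivalent


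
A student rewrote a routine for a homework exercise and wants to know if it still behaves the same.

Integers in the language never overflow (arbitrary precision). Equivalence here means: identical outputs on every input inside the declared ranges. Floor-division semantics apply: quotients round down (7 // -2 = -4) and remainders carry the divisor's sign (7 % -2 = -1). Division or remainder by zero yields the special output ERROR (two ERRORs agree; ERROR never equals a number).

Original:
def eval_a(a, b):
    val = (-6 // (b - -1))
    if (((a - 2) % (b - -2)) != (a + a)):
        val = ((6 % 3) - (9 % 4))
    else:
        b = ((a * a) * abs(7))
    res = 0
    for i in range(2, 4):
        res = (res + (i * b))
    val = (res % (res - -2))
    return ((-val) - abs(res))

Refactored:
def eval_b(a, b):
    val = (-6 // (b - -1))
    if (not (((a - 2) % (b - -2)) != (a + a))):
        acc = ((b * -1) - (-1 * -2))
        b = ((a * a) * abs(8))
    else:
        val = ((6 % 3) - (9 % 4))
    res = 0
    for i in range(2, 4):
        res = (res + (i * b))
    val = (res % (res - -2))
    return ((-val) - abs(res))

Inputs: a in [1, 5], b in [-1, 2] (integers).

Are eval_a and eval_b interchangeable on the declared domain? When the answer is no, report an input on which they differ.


The rewrite breaks on a=1, b=1, where the results are -70 and -80.
eval_a: val = -3; (((a - 2) % (b - -2)) != (a + a)) -> false; b = 7; res = 0; [i=2]; res = 14; [i=3]; res = 35; val = 35; return -70
eval_b: val = -3; (not (((a - 2) % (b - -2)) != (a + a))) -> true; acc = -3; b = 8; res = 0; [i=2]; res = 16; [i=3]; res = 40; val = 40; return -80
verdict: not equivalent; witness: a=1, b=1


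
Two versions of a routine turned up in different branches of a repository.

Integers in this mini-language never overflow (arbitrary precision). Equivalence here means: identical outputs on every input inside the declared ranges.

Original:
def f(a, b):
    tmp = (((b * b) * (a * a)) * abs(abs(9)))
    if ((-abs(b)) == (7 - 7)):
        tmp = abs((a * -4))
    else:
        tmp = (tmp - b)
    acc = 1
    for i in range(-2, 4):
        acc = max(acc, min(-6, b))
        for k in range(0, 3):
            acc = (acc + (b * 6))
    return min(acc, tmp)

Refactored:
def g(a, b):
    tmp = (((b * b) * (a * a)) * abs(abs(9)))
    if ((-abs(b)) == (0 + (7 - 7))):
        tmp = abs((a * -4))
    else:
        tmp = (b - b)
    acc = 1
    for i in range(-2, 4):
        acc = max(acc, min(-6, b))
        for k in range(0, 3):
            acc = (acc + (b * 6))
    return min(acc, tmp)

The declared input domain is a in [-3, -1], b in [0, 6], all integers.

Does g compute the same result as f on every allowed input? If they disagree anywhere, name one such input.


Try a=-3, b=1.
f: tmp=81, then ((-abs(b)) == (7 - 7)) is false, then tmp=80, then acc=1, then (i=-2), then acc=1, then (k=0), then acc=7, then (k=1), then acc=13, then (k=2), then acc=19, then (i=-1), then acc=19, then (k=0), then acc=25, then (k=1), then acc=31, then (k=2), then acc=37, then (i=0), then acc=37, then (k=0), then acc=43, then (k=1), then acc=49, then (k=2), then acc=55, then (i=1), then acc=55, then (k=0), then acc=61, then (k=1), then acc=67, then (k=2), then acc=73, then (i=2), then acc=73, then (k=0), then acc=79, then (k=1), then acc=85, then (k=2), then acc=91, then (i=3), then acc=91, then (k=0), then acc=97, then (k=1), then acc=103, then (k=2), then acc=109, then returns 80
g: tmp=81, then ((-abs(b)) == (0 + (7 - 7))) is false, then tmp=0, then acc=1, then (i=-2), then acc=1, then (k=0), then acc=7, then (k=1), then acc=13, then (k=2), then acc=19, then (i=-1), then acc=19, then (k=0), then acc=25, then (k=1), then acc=31, then (k=2), then acc=37, then (i=0), then acc=37, then (k=0), then acc=43, then (k=1), then acc=49, then (k=2), then acc=55, then (i=1), then acc=55, then (k=0), then acc=61, then (k=1), then acc=67, then (k=2), then acc=73, then (i=2), then acc=73, then (k=0), then acc=79, then (k=1), then acc=85, then (k=2), then acc=91, then (i=3), then acc=91, then (k=0), then acc=97, then (k=1), then acc=103, then (k=2), then acc=109, then returns 0
80 against 0: the behavior changed.
verdict: not equivalent; witness: a=-3, b=1


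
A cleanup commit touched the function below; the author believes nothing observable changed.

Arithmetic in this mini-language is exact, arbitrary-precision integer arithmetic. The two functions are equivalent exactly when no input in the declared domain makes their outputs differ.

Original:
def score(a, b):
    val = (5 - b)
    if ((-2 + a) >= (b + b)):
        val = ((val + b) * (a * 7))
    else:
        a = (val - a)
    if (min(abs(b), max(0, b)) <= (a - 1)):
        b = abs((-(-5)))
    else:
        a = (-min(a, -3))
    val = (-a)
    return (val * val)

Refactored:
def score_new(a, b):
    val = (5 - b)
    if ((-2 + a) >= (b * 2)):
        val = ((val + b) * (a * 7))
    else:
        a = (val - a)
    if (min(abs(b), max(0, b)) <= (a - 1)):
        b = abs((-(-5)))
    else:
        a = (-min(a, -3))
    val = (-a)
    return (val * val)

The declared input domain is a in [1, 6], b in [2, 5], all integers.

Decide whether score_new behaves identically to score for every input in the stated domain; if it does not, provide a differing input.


Reading the diff, among the changes: arithmetic usage differs, plus constant usage differs.
One worked example (a=5, b=2) — score: val = 3; ((-2 + a) >= (b + b)) -> false; a = -2; (min(abs(b), max(0, b)) <= (a - 1)) -> false; a = 3; val = -3; return 9; score_new: val = 3; ((-2 + a) >= (b * 2)) -> false; a = -2; (min(abs(b), max(0, b)) <= (a - 1)) -> false; a = 3; val = -3; return 9; agreement on 9.
An exhaustive pass over the 24 declared inputs shows identical outputs.
verdict: equivalent


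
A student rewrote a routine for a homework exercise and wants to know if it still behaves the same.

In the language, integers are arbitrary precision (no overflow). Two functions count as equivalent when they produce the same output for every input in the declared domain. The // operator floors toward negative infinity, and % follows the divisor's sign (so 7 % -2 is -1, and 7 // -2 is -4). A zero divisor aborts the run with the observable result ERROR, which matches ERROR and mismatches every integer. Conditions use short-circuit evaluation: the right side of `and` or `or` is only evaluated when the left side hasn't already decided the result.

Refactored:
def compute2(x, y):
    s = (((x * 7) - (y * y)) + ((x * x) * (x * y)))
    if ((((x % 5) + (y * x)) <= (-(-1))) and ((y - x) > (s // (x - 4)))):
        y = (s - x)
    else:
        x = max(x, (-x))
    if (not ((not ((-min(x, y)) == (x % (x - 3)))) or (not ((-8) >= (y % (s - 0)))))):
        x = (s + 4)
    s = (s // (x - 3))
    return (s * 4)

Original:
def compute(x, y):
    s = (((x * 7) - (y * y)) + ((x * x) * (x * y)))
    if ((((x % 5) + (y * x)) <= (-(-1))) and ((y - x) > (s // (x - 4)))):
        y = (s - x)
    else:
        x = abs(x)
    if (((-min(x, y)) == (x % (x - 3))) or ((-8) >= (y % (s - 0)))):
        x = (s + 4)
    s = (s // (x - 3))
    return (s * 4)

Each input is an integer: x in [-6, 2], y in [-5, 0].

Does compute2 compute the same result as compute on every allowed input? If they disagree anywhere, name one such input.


x=-6, y=0 yields 4 from compute but -56 from compute2.
verdict: not equivalent; witness: x=-6, y=0


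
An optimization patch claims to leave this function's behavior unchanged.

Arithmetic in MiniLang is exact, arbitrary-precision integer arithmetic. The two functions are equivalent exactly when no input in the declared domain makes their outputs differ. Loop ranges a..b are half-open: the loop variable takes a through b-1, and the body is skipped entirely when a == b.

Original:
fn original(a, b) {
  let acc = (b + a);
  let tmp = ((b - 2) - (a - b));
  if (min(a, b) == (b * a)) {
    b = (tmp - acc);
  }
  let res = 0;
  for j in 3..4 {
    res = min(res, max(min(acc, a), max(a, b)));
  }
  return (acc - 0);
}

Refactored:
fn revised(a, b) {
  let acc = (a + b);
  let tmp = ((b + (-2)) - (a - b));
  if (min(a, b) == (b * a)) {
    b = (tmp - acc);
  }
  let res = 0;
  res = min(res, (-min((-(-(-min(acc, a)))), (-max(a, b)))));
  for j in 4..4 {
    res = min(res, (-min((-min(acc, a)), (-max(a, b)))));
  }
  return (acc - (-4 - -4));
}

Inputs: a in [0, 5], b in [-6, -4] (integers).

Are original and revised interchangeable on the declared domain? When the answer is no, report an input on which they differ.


Equivalent — the differences include min/max/abs usage differs, plus statement counts differ, plus constant usage differs, plus arithmetic usage differs, plus loop structure differs, yet no declared input distinguishes the two.
Spot check at a=0, b=-5 — original: acc becomes -5; next tmp becomes -12; next (min(a, b) == (b * a)) evaluates to false; next res becomes 0; next at j=3:; next res becomes 0; next final value -5. revised: acc becomes -5; next tmp becomes -12; next (min(a, b) == (b * a)) evaluates to false; next res becomes 0; next res becomes 0; next j never enters its loop body; next final value -5. Both give -5.
An exhaustive pass over the 18 declared inputs shows identical outputs.
verdict: equivalent


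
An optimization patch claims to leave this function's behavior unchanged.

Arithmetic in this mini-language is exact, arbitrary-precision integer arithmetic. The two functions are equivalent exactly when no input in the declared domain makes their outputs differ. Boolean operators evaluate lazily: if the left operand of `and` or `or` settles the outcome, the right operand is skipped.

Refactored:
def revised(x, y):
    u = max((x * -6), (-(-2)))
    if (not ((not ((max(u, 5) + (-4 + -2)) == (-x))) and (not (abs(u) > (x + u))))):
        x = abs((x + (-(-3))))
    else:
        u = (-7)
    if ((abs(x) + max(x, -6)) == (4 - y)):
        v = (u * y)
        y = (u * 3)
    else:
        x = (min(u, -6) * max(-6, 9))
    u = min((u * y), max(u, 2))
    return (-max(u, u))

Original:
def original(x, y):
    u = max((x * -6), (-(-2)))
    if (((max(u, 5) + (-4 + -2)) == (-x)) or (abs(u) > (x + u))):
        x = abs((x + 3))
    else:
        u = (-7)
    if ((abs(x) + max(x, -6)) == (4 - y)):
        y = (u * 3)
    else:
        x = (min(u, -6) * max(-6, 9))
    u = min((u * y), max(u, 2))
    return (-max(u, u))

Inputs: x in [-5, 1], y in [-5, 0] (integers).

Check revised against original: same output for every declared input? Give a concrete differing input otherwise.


This is a faithful refactor — local variable names differ; also arithmetic usage differs; also boolean connective usage differs; also statement counts differ, but the computed results match everywhere.
Tracing x=-2, y=-1: original: u = 12; (((max(u, 5) + (-4 + -2)) == (-x)) or (abs(u) > (x + u))) -> true; x = 1; ((abs(x) + max(x, -6)) == (4 - y)) -> false; x = -54; u = -12; return 12 | revised: u = 12; (not ((not ((max(u, 5) + (-4 + -2)) == (-x))) and (not (abs(u) > (x + u))))) -> true; x = 1; ((abs(x) + max(x, -6)) == (4 - y)) -> false; x = -54; u = -12; return 12 — matching result 12.
Across all 42 domain points the two functions coincide.
verdict: equivalent


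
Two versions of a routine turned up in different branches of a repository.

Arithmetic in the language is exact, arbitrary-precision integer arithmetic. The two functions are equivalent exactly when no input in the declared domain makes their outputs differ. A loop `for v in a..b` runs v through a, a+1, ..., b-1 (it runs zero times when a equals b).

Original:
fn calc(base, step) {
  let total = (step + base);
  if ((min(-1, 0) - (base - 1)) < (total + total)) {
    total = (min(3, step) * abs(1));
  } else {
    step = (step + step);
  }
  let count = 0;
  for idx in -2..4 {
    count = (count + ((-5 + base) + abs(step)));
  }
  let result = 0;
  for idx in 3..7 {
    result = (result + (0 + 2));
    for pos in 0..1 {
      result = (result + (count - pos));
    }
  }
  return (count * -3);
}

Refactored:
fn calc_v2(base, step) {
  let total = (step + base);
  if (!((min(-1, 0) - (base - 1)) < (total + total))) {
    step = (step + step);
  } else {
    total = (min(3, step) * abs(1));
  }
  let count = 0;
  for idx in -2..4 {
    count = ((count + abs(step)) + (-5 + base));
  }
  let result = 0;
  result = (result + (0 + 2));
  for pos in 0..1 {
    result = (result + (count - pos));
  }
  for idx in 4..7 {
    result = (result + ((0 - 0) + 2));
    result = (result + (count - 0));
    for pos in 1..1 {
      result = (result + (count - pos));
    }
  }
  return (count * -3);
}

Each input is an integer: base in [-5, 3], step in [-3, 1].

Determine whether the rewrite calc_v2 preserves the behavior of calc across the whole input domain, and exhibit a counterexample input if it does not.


Side by side, the visible changes include: boolean connective usage differs; also constant usage differs; also arithmetic usage differs; also statement counts differ; also loop structure differs.
Tracing base=1, step=1: calc: total=2, then ((min(-1, 0) - (base - 1)) < (total + total)) is true, then total=1, then count=0, then (idx=-2), then count=-3, then (idx=-1), then count=-6, then (idx=0), then count=-9, then (idx=1), then count=-12, then (idx=2), then count=-15, then (idx=3), then count=-18, then result=0, then (idx=3), then result=2, then (pos=0), then result=-16, then (idx=4), then result=-14, then (pos=0), then result=-32, then (idx=5), then result=-30, then (pos=0), then result=-48, then (idx=6), then result=-46, then (pos=0), then result=-64, then returns 54 | calc_v2: total=2, then (!((min(-1, 0) - (base - 1)) < (total + total))) is false, then total=1, then count=0, then (idx=-2), then count=-3, then (idx=-1), then count=-6, then (idx=0), then count=-9, then (idx=1), then count=-12, then (idx=2), then count=-15, then (idx=3), then count=-18, then result=0, then result=2, then (pos=0), then result=-16, then (idx=4), then result=-14, then result=-32, then the loop over pos runs zero times, then (idx=5), then result=-30, then result=-48, then the loop over pos runs zero times, then (idx=6), then result=-46, then result=-64, then the loop over pos runs zero times, then returns 54 — matching result 54.
An exhaustive pass over the 45 declared inputs shows identical outputs.
verdict: equivalent


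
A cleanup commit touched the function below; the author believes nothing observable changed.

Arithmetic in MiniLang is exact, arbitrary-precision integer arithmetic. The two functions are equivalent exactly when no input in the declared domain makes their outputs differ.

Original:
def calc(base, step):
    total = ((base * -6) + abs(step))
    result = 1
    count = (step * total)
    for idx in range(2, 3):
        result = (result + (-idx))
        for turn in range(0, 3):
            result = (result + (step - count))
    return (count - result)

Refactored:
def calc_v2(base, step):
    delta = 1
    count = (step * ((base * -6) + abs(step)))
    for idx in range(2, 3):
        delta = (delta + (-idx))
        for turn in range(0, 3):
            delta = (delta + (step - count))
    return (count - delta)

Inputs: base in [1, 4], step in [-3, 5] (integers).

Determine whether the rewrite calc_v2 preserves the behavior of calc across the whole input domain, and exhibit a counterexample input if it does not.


Behavior is preserved: although statement counts differ, plus local variable names differ, the outputs never diverge.
Tracing base=1, step=0: calc: total := -6 | result := 1 | count := 0 | iter idx=2: | result := -1 | iter turn=0: | result := -1 | iter turn=1: | result := -1 | iter turn=2: | result := -1 | result 1 | calc_v2: delta := 1 | count := 0 | iter idx=2: | delta := -1 | iter turn=0: | delta := -1 | iter turn=1: | delta := -1 | iter turn=2: | delta := -1 | result 1 — matching result 1.
Across all 36 domain points the two functions coincide.
verdict: equivalent


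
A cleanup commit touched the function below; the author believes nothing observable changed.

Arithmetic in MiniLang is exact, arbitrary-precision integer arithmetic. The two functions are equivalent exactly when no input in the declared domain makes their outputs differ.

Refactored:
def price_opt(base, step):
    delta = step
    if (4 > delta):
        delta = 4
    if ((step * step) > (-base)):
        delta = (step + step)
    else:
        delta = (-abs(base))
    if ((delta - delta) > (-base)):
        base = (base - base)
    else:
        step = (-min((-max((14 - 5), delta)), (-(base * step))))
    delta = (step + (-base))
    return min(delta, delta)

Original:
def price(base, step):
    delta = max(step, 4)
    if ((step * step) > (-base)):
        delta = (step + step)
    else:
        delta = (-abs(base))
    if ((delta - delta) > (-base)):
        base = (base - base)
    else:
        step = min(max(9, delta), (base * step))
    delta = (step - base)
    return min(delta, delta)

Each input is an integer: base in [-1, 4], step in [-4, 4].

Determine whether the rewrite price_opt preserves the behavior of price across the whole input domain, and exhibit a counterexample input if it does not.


Input base=-1, step=-4: 5 from price versus 10 from price_opt.
verdict: not equivalent; witness: base=-1, step=-4


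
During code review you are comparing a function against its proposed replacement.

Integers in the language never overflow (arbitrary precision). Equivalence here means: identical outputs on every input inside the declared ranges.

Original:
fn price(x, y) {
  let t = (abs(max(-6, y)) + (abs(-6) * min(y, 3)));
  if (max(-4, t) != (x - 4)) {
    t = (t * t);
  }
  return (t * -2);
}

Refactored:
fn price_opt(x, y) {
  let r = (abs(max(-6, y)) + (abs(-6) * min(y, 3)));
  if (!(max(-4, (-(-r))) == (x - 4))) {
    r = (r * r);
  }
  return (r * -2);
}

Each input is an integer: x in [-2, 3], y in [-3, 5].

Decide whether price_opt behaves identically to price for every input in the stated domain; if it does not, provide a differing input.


Reading the diff, among the changes: comparison usage differs; and boolean connective usage differs; and local variable names differ.
Tracing x=3, y=-2: price: t=-10, then (max(-4, t) != (x - 4)) is true, then t=100, then returns -200 | price_opt: r=-10, then (!(max(-4, (-(-r))) == (x - 4))) is true, then r=100, then returns -200 — matching result -200.
Checked all 54 inputs in the declared domain: the outputs agree on every one.
verdict: equivalent


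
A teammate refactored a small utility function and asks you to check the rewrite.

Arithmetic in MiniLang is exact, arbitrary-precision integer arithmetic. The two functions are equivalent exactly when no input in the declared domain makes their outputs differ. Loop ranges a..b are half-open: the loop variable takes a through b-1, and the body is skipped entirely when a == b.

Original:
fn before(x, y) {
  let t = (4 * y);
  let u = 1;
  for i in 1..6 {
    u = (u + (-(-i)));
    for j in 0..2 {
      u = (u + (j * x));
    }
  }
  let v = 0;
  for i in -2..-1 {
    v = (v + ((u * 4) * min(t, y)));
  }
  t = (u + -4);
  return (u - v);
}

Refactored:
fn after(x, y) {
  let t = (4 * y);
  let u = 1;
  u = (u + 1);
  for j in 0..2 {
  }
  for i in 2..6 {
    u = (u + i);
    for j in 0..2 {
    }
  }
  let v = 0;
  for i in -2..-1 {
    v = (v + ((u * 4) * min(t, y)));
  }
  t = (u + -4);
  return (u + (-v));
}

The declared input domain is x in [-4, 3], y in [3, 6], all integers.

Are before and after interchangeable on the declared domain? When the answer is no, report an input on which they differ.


x=-4, y=3 yields 44 from before but -176 from after.
verdict: not equivalent; witness: x=-4, y=3
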